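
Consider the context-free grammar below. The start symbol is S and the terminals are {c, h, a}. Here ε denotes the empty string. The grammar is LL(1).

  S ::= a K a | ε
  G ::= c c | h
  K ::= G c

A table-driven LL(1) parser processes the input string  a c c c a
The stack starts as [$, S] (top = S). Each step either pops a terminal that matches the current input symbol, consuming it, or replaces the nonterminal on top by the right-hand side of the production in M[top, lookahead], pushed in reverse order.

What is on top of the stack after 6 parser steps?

c

     Stack      Input        Action
  1  $ S        a c c c a $  expand S ::= a K a
  2  $ a K a    a c c c a $  match a
  3  $ a K      c c c a $    expand K ::= G c
  4  $ a c G    c c c a $    expand G ::= c c
  5  $ a c c c  c c c a $    match c
  6  $ a c c    c c a $      match c
Stack after step 6: $ a c (top = c).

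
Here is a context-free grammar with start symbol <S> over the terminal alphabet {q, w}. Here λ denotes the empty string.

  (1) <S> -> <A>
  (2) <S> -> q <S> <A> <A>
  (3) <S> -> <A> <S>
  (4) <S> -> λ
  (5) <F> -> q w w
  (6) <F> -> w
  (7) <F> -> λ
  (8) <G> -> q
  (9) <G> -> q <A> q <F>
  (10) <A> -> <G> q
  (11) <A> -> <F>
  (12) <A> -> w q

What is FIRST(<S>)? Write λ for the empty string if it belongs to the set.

FIRST(<F>): from <F>->q w w we get {q}; from <F>->w we get {w}; from <F>->λ we get {λ}. So FIRST(<F>) = {λ, q, w}.
FIRST(<G>): from <G>->q we get {q}; from <G>->q <A> q <F> we get {q}. So FIRST(<G>) = {q}.
FIRST(<A>): from <A>-><G> q we get {q}; from <A>-><F> we get {λ, q, w}; from <A>->w q we get {w}. So FIRST(<A>) = {λ, q, w}.
FIRST(<S>): from <S>-><A> we get {λ, q, w}; from <S>->q <S> <A> <A> we get {q}; from <S>-><A> <S> we get {λ, q, w}; from <S>->λ we get {λ}. So FIRST(<S>) = {λ, q, w}.

{λ, q, w}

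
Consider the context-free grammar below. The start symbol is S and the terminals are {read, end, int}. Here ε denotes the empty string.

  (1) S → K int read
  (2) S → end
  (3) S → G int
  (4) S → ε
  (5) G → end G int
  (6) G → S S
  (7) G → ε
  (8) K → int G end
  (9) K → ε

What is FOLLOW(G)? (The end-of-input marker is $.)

FIRST(K) = {ε, int}
FIRST(S) = {ε, end, int}  (via K int read, G int)
FIRST(G) = {ε, end, int}  (via S S)
FOLLOW(S) includes $ since S is the start symbol.
FOLLOW(G): in S→G int, G is followed by int with FIRST {int}; in G→end G int, G is followed by int with FIRST {int}; in K→int G end, G is followed by end with FIRST {end}. Thus FOLLOW(G) = {end, int}.
FOLLOW(S): in G→S S (occurrence 1), S is followed by S with FIRST {ε, end, int}; in G→S S (occurrence 1), the suffix after S is nullable, so FOLLOW(S) ⊇ FOLLOW(G) = {end, int}; in G→S S (occurrence 2), the suffix after S is empty, so FOLLOW(S) ⊇ FOLLOW(G) = {end, int}. Thus FOLLOW(S) = {$, end, int}.
FOLLOW(K): in S→K int read, K is followed by int read with FIRST {int}. Thus FOLLOW(K) = {int}.

{end, int}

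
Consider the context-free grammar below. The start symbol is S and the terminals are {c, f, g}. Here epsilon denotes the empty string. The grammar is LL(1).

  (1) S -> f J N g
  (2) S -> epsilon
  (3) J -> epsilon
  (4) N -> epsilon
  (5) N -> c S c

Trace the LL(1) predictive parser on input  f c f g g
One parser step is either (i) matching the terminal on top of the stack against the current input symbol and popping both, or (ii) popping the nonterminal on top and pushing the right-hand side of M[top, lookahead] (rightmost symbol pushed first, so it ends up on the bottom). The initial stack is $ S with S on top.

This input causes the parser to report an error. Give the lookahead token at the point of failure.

g

      Stack          Input        Action
   1  $ S            f c f g g $  expand S -> f J N g
   2  $ g N J f      f c f g g $  match f
   3  $ g N J        c f g g $    expand J -> epsilon
   4  $ g N          c f g g $    expand N -> c S c
   5  $ g c S c      c f g g $    match c
   6  $ g c S        f g g $      expand S -> f J N g
   7  $ g c g N J f  f g g $      match f
   8  $ g c g N J    g g $        expand J -> epsilon
   9  $ g c g N      g g $        expand N -> epsilon
  10  $ g c g        g g $        match g
  11  $ g c          g $          error: top is terminal c but lookahead is g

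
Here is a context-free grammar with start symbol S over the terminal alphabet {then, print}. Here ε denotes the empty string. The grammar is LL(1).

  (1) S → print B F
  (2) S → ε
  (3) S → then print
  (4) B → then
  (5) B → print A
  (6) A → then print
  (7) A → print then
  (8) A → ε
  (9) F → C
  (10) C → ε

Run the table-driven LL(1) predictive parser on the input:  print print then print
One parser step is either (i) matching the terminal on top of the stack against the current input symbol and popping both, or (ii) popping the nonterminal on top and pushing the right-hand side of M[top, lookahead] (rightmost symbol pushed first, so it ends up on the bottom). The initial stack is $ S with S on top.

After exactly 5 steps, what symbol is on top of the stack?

then

step 1: stack=$ S  input=print print then print $  — expand S → print B F
step 2: stack=$ F B print  input=print print then print $  — match print
step 3: stack=$ F B  input=print then print $  — expand B → print A
step 4: stack=$ F A print  input=print then print $  — match print
step 5: stack=$ F A  input=then print $  — expand A → then print
Stack after step 5: $ F print then (top = then).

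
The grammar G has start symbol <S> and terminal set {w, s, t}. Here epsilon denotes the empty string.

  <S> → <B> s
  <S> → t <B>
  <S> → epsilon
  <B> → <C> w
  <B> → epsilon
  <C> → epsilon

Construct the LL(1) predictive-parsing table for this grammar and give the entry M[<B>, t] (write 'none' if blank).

FIRST(<C>): from <C>→epsilon we get {epsilon}. So FIRST(<C>) = {epsilon}.
FIRST(<B>): from <B>→<C> w we get {w}; from <B>→epsilon we get {epsilon}. So FIRST(<B>) = {epsilon, w}.
FIRST(<S>): from <S>→<B> s we get {s, w}; from <S>→t <B> we get {t}; from <S>→epsilon we get {epsilon}. So FIRST(<S>) = {epsilon, s, t, w}.
FOLLOW(<S>) includes $ since <S> is the start symbol.
FOLLOW(<S>): <S> appears on no right-hand side. Thus FOLLOW(<S>) = {$}.
FOLLOW(<B>): in <S>→<B> s, <B> is followed by s with FIRST {s}; in <S>→t <B>, the suffix after <B> is empty, so FOLLOW(<B>) ⊇ FOLLOW(<S>) = {$}. Thus FOLLOW(<B>) = {$, s}.
For <B> → <C> w: FIRST(<C> w) = {w}, so it goes in M[<B>, t] for t ∈ {w}.
For <B> → epsilon: FIRST(epsilon) = {epsilon}, so it goes in M[<B>, t] for t ∈ {}; since epsilon ∈ FIRST, also for every t ∈ FOLLOW(<B>) = {$, s}.
None of these place a production in M[<B>, t].

none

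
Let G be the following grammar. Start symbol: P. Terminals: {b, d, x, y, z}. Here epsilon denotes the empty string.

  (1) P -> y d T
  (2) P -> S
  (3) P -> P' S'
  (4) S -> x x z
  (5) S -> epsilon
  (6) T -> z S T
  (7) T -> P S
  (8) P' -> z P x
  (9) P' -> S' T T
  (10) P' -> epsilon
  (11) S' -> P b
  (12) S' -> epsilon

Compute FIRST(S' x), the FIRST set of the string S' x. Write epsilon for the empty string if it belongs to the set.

{b, x, y, z}

FIRST(S) = {epsilon, x}
FIRST(P) = {epsilon, b, x, y, z}  (via S, P' S')
FIRST(T) = {epsilon, b, x, y, z}  (via P S)
FIRST(S') = {epsilon, b, x, y, z}  (via P b)
FIRST(P') = {epsilon, b, x, y, z}  (via S' T T)
FIRST(S' x): take FIRST of each symbol in turn, carrying on past any symbol whose FIRST contains epsilon; result {b, x, y, z}.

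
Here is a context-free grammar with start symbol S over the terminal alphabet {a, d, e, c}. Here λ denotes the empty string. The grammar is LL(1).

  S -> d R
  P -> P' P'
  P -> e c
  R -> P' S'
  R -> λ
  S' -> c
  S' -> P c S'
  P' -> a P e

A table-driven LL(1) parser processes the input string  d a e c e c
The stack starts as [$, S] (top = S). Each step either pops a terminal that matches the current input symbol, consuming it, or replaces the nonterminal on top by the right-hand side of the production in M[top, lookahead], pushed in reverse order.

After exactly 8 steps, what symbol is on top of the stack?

e

step 1: stack=$ S  input=d a e c e c $  — expand S -> d R
step 2: stack=$ R d  input=d a e c e c $  — match d
step 3: stack=$ R  input=a e c e c $  — expand R -> P' S'
step 4: stack=$ S' P'  input=a e c e c $  — expand P' -> a P e
step 5: stack=$ S' e P a  input=a e c e c $  — match a
step 6: stack=$ S' e P  input=e c e c $  — expand P -> e c
step 7: stack=$ S' e c e  input=e c e c $  — match e
step 8: stack=$ S' e c  input=c e c $  — match c
Stack after step 8: $ S' e (top = e).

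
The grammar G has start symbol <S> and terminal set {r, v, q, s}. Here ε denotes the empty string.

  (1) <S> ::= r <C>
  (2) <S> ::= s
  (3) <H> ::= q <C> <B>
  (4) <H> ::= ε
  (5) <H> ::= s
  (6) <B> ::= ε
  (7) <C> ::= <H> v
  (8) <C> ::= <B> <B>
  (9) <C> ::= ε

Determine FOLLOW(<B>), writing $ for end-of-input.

{$, v}

FIRST(<S>): from <S>::=r <C> we get {r}; from <S>::=s we get {s}. So FIRST(<S>) = {r, s}.
FIRST(<H>): from <H>::=q <C> <B> we get {q}; from <H>::=ε we get {ε}; from <H>::=s we get {s}. So FIRST(<H>) = {ε, q, s}.
FIRST(<B>): from <B>::=ε we get {ε}. So FIRST(<B>) = {ε}.
FIRST(<C>): from <C>::=<H> v we get {q, s, v}; from <C>::=<B> <B> we get {ε}; from <C>::=ε we get {ε}. So FIRST(<C>) = {ε, q, s, v}.
FOLLOW(<S>) includes $ since <S> is the start symbol.
FOLLOW(<S>): <S> appears on no right-hand side. Thus FOLLOW(<S>) = {$}.
FOLLOW(<H>): in <C>::=<H> v, <H> is followed by v with FIRST {v}. Thus FOLLOW(<H>) = {v}.
FOLLOW(<C>): in <S>::=r <C>, the suffix after <C> is empty, so FOLLOW(<C>) ⊇ FOLLOW(<S>) = {$}; in <H>::=q <C> <B>, <C> is followed by <B> with FIRST {ε}; in <H>::=q <C> <B>, the suffix after <C> is nullable, so FOLLOW(<C>) ⊇ FOLLOW(<H>) = {v}. Thus FOLLOW(<C>) = {$, v}.
FOLLOW(<B>): in <H>::=q <C> <B>, the suffix after <B> is empty, so FOLLOW(<B>) ⊇ FOLLOW(<H>) = {v}; in <C>::=<B> <B> (occurrence 1), <B> is followed by <B> with FIRST {ε}; in <C>::=<B> <B> (occurrence 1), the suffix after <B> is nullable, so FOLLOW(<B>) ⊇ FOLLOW(<C>) = {$, v}; in <C>::=<B> <B> (occurrence 2), the suffix after <B> is empty, so FOLLOW(<B>) ⊇ FOLLOW(<C>) = {$, v}. Thus FOLLOW(<B>) = {$, v}.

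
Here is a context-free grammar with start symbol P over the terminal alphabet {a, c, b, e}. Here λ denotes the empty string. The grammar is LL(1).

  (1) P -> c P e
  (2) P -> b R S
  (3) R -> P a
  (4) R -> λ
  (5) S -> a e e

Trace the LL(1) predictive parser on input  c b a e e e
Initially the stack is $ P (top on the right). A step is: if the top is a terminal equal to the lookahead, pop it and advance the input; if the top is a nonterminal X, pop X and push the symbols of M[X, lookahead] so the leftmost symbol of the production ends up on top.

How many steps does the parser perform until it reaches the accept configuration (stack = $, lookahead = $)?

10

step 1: stack=$ P  input=c b a e e e $  — expand P -> c P e
step 2: stack=$ e P c  input=c b a e e e $  — match c
step 3: stack=$ e P  input=b a e e e $  — expand P -> b R S
step 4: stack=$ e S R b  input=b a e e e $  — match b
step 5: stack=$ e S R  input=a e e e $  — expand R -> λ
step 6: stack=$ e S  input=a e e e $  — expand S -> a e e
step 7: stack=$ e e e a  input=a e e e $  — match a
step 8: stack=$ e e e  input=e e e $  — match e
step 9: stack=$ e e  input=e e $  — match e
step 10: stack=$ e  input=e $  — match e
Accept reached after 10 steps.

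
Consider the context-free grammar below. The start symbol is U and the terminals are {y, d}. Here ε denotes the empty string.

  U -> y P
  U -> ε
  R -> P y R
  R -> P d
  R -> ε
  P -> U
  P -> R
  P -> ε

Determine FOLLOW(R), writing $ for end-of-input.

FIRST(U) = {ε, y}
FIRST(R) = {ε, d, y}  (via P y R, P d)
FIRST(P) = {ε, d, y}  (via U, R)
FOLLOW(U) includes $ since U is the start symbol.
FOLLOW(U): in P->U, the suffix after U is empty, so FOLLOW(U) ⊇ FOLLOW(P) = {$, d, y}. Thus FOLLOW(U) = {$, d, y}.
FOLLOW(P): in U->y P, the suffix after P is empty, so FOLLOW(P) ⊇ FOLLOW(U) = {$, d, y}; in R->P y R, P is followed by y R with FIRST {y}; in R->P d, P is followed by d with FIRST {d}. Thus FOLLOW(P) = {$, d, y}.
FOLLOW(R): in R->P y R, the suffix after R is empty (adds nothing new); in P->R, the suffix after R is empty, so FOLLOW(R) ⊇ FOLLOW(P) = {$, d, y}. Thus FOLLOW(R) = {$, d, y}.

{$, d, y}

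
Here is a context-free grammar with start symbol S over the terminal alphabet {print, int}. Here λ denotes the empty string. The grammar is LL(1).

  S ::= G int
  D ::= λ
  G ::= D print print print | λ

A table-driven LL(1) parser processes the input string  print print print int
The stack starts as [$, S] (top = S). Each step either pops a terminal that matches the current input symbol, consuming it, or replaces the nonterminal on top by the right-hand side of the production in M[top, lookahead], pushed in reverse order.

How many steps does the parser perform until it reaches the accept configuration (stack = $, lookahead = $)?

7

     Stack                      Input                    Action
  1  $ S                        print print print int $  expand S ::= G int
  2  $ int G                    print print print int $  expand G ::= D print print print
  3  $ int print print print D  print print print int $  expand D ::= λ
  4  $ int print print print    print print print int $  match print
  5  $ int print print          print print int $        match print
  6  $ int print                print int $              match print
  7  $ int                      int $                    match int
Accept reached after 7 steps.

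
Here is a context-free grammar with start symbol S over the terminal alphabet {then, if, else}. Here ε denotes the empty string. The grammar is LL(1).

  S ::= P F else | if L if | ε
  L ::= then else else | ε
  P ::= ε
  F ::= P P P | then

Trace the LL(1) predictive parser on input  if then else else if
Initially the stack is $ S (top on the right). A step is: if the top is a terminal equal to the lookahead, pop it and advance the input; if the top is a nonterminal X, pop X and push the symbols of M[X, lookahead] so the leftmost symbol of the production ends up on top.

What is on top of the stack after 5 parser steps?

else

     Stack                Input                   Action
  1  $ S                  if then else else if $  expand S ::= if L if
  2  $ if L if            if then else else if $  match if
  3  $ if L               then else else if $     expand L ::= then else else
  4  $ if else else then  then else else if $     match then
  5  $ if else else       else else if $          match else
Stack after step 5: $ if else (top = else).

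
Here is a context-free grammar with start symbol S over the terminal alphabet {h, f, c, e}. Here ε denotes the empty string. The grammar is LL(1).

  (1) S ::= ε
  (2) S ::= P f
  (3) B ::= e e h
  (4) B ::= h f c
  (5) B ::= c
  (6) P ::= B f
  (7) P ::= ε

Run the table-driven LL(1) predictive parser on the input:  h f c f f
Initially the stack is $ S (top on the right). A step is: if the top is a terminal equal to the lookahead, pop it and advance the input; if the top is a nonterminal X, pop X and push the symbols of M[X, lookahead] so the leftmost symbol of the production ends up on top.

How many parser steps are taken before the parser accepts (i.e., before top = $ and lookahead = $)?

     Stack        Input        Action
  1  $ S          h f c f f $  expand S ::= P f
  2  $ f P        h f c f f $  expand P ::= B f
  3  $ f f B      h f c f f $  expand B ::= h f c
  4  $ f f c f h  h f c f f $  match h
  5  $ f f c f    f c f f $    match f
  6  $ f f c      c f f $      match c
  7  $ f f        f f $        match f
  8  $ f          f $          match f
Accept reached after 8 steps.

8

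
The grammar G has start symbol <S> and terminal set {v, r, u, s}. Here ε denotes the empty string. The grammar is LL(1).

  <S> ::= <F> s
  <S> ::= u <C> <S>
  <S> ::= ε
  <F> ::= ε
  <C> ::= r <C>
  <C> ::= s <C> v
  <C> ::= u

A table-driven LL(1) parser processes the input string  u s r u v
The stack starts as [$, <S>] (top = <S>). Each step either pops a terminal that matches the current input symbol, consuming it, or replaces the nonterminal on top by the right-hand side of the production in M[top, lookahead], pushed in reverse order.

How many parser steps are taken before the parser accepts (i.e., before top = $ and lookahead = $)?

      Stack          Input        Action
   1  $ <S>          u s r u v $  expand <S> ::= u <C> <S>
   2  $ <S> <C> u    u s r u v $  match u
   3  $ <S> <C>      s r u v $    expand <C> ::= s <C> v
   4  $ <S> v <C> s  s r u v $    match s
   5  $ <S> v <C>    r u v $      expand <C> ::= r <C>
   6  $ <S> v <C> r  r u v $      match r
   7  $ <S> v <C>    u v $        expand <C> ::= u
   8  $ <S> v u      u v $        match u
   9  $ <S> v        v $          match v
  10  $ <S>          $            expand <S> ::= ε
Accept reached after 10 steps.

10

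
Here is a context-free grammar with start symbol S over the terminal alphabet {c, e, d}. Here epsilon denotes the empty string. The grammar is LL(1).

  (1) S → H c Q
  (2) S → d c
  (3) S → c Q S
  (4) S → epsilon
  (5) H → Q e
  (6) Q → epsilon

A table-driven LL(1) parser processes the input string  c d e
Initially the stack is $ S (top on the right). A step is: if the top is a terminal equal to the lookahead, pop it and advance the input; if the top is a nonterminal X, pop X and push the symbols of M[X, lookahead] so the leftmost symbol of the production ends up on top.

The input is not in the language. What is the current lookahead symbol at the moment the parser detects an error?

     Stack    Input    Action
  1  $ S      c d e $  expand S → c Q S
  2  $ S Q c  c d e $  match c
  3  $ S Q    d e $    expand Q → epsilon
  4  $ S      d e $    expand S → d c
  5  $ c d    d e $    match d
  6  $ c      e $      error: top is terminal c but lookahead is e

e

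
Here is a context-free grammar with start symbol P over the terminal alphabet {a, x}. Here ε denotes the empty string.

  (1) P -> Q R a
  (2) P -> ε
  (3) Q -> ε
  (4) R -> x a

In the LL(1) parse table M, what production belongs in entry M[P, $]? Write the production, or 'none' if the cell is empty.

FIRST(Q): from Q->ε we get {ε}. So FIRST(Q) = {ε}.
FIRST(R): from R->x a we get {x}. So FIRST(R) = {x}.
FIRST(P): from P->Q R a we get {x}; from P->ε we get {ε}. So FIRST(P) = {ε, x}.
FOLLOW(P) includes $ since P is the start symbol.
FOLLOW(P): P appears on no right-hand side. Thus FOLLOW(P) = {$}.
For P -> Q R a: FIRST(Q R a) = {x}, so it goes in M[P, t] for t ∈ {x}.
For P -> ε: FIRST(ε) = {ε}, so it goes in M[P, t] for t ∈ {}; since ε ∈ FIRST, also for every t ∈ FOLLOW(P) = {$}.

P -> ε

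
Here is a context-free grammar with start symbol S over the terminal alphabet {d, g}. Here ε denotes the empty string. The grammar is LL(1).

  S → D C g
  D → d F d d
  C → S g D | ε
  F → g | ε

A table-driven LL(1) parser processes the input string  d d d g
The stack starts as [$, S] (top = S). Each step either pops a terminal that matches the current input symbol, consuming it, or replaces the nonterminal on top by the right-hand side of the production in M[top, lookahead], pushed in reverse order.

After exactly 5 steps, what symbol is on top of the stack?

d

     Stack          Input      Action
  1  $ S            d d d g $  expand S → D C g
  2  $ g C D        d d d g $  expand D → d F d d
  3  $ g C d d F d  d d d g $  match d
  4  $ g C d d F    d d g $    expand F → ε
  5  $ g C d d      d d g $    match d
Stack after step 5: $ g C d (top = d).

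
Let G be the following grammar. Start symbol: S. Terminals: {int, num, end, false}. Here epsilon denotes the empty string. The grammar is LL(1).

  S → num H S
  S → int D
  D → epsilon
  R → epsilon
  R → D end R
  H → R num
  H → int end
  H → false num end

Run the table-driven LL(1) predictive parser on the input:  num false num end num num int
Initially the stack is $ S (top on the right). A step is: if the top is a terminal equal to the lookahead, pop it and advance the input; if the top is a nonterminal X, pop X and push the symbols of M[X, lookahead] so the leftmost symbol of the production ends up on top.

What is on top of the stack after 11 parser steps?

S

      Stack              Input                            Action
   1  $ S                num false num end num num int $  expand S → num H S
   2  $ S H num          num false num end num num int $  match num
   3  $ S H              false num end num num int $      expand H → false num end
   4  $ S end num false  false num end num num int $      match false
   5  $ S end num        num end num num int $            match num
   6  $ S end            end num num int $                match end
   7  $ S                num num int $                    expand S → num H S
   8  $ S H num          num num int $                    match num
   9  $ S H              num int $                        expand H → R num
  10  $ S num R          num int $                        expand R → epsilon
  11  $ S num            num int $                        match num
Stack after step 11: $ S (top = S).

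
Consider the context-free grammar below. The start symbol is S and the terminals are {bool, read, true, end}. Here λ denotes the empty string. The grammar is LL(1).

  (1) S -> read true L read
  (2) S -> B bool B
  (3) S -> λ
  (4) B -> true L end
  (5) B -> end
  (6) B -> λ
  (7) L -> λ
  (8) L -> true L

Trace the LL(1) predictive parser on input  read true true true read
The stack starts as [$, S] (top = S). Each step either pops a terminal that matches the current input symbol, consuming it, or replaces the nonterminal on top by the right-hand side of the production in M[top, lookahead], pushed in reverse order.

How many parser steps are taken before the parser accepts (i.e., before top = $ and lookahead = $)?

     Stack               Input                       Action
  1  $ S                 read true true true read $  expand S -> read true L read
  2  $ read L true read  read true true true read $  match read
  3  $ read L true       true true true read $       match true
  4  $ read L            true true read $            expand L -> true L
  5  $ read L true       true true read $            match true
  6  $ read L            true read $                 expand L -> true L
  7  $ read L true       true read $                 match true
  8  $ read L            read $                      expand L -> λ
  9  $ read              read $                      match read
Accept reached after 9 steps.

9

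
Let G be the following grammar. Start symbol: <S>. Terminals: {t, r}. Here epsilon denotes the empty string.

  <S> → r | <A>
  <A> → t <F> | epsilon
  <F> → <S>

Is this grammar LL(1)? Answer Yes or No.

Yes

FIRST(<S>) = {epsilon, r, t}
FIRST(<A>) = {epsilon, t}
FIRST(<F>) = {epsilon, r, t}
FOLLOW(<S>) = {$}
FOLLOW(<A>) = {$}
FOLLOW(<F>) = {$}
Each cell of M receives at most one production.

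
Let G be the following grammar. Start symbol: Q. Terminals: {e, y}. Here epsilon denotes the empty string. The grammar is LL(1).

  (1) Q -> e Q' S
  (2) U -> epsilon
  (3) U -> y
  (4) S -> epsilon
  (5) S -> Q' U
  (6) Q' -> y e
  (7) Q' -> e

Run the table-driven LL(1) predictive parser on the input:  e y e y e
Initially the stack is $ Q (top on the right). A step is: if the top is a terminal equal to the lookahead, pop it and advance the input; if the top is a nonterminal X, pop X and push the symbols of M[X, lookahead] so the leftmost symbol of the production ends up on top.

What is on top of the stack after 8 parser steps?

e

     Stack     Input        Action
  1  $ Q       e y e y e $  expand Q -> e Q' S
  2  $ S Q' e  e y e y e $  match e
  3  $ S Q'    y e y e $    expand Q' -> y e
  4  $ S e y   y e y e $    match y
  5  $ S e     e y e $      match e
  6  $ S       y e $        expand S -> Q' U
  7  $ U Q'    y e $        expand Q' -> y e
  8  $ U e y   y e $        match y
Stack after step 8: $ U e (top = e).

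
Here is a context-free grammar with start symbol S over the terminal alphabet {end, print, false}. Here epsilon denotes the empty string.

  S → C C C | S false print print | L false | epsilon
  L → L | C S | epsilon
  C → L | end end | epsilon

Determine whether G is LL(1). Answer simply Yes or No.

FIRST(S) = {epsilon, end, false}
FIRST(L) = {epsilon, end, false}
FIRST(C) = {epsilon, end, false}
FOLLOW(S) = {$, end, false}
FOLLOW(L) = {$, end, false}
FOLLOW(C) = {$, end, false}
Cell M[C, $] receives both C → L and C → epsilon — the grammar is not LL(1).

No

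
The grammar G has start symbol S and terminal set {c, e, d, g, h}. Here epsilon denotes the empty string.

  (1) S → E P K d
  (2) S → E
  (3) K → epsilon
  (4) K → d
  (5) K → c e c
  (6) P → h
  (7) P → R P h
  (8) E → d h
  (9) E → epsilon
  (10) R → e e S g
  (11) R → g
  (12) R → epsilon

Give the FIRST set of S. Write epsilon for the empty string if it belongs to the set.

{epsilon, d, e, g, h}

FIRST(K) = {epsilon, c, d}
FIRST(E) = {epsilon, d}
FIRST(R) = {epsilon, e, g}
FIRST(P) = {e, g, h}  (via R P h)
FIRST(S) = {epsilon, d, e, g, h}  (via E P K d, E)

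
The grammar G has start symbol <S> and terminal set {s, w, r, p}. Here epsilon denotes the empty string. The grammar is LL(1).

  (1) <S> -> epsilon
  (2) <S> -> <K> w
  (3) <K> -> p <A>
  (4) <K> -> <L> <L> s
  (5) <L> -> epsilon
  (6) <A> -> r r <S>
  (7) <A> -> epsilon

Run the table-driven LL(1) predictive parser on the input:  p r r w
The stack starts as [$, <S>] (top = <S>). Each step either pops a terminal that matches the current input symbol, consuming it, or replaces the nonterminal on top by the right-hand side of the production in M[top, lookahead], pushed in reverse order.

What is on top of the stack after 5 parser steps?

r

     Stack        Input      Action
  1  $ <S>        p r r w $  expand <S> -> <K> w
  2  $ w <K>      p r r w $  expand <K> -> p <A>
  3  $ w <A> p    p r r w $  match p
  4  $ w <A>      r r w $    expand <A> -> r r <S>
  5  $ w <S> r r  r r w $    match r
Stack after step 5: $ w <S> r (top = r).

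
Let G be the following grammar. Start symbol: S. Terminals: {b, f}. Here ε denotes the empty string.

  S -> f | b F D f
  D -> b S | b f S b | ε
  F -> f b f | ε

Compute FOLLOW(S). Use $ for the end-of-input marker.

{$, b, f}

FIRST(S) = {b, f}
FIRST(D) = {ε, b}
FIRST(F) = {ε, f}
FOLLOW(S) includes $ since S is the start symbol.
FOLLOW(D): in S->b F D f, D is followed by f with FIRST {f}. Thus FOLLOW(D) = {f}.
FOLLOW(S): in D->b S, the suffix after S is empty, so FOLLOW(S) ⊇ FOLLOW(D) = {f}; in D->b f S b, S is followed by b with FIRST {b}. Thus FOLLOW(S) = {$, b, f}.
FOLLOW(F): in S->b F D f, F is followed by D f with FIRST {b, f}. Thus FOLLOW(F) = {b, f}.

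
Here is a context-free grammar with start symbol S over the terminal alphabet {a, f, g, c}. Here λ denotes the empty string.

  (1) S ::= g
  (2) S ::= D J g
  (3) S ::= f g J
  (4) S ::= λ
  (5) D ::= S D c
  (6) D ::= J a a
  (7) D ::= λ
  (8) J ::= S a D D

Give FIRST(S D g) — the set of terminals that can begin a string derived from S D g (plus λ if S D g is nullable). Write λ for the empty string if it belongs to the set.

FIRST(S): from S::=g we get {g}; from S::=D J g we get {a, c, f, g}; from S::=f g J we get {f}; from S::=λ we get {λ}. So FIRST(S) = {λ, a, c, f, g}.
FIRST(J): from J::=S a D D we get {a, c, f, g}. So FIRST(J) = {a, c, f, g}.
FIRST(D): from D::=S D c we get {a, c, f, g}; from D::=J a a we get {a, c, f, g}; from D::=λ we get {λ}. So FIRST(D) = {λ, a, c, f, g}.
FIRST(S D g): take FIRST of each symbol in turn, carrying on past any symbol whose FIRST contains λ; result {a, c, f, g}.

{a, c, f, g}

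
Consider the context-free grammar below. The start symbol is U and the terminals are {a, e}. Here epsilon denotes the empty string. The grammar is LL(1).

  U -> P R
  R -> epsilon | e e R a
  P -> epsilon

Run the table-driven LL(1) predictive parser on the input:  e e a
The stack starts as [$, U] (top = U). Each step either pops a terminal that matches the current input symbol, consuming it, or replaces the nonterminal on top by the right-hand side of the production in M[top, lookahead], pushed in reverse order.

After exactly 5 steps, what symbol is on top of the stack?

R

     Stack      Input    Action
  1  $ U        e e a $  expand U -> P R
  2  $ R P      e e a $  expand P -> epsilon
  3  $ R        e e a $  expand R -> e e R a
  4  $ a R e e  e e a $  match e
  5  $ a R e    e a $    match e
Stack after step 5: $ a R (top = R).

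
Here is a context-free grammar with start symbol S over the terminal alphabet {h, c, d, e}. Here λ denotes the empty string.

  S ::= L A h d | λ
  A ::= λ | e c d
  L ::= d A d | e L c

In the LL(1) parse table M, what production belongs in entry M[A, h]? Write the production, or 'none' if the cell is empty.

FIRST(A) = {λ, e}
FIRST(L) = {d, e}
FIRST(S) = {λ, d, e}  (via L A h d)
FOLLOW(S) includes $ since S is the start symbol.
FOLLOW(A): in S::=L A h d, A is followed by h d with FIRST {h}; in L::=d A d, A is followed by d with FIRST {d}. Thus FOLLOW(A) = {d, h}.
For A ::= λ: FIRST(λ) = {λ}, so it goes in M[A, t] for t ∈ {}; since λ ∈ FIRST, also for every t ∈ FOLLOW(A) = {d, h}.
For A ::= e c d: FIRST(e c d) = {e}, so it goes in M[A, t] for t ∈ {e}.

A ::= λ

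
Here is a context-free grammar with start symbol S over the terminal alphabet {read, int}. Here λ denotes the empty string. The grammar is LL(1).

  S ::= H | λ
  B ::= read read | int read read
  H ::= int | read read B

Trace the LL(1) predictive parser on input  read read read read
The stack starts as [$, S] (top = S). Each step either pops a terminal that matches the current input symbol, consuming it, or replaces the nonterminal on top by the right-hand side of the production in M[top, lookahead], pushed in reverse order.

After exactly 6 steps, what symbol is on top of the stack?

step 1: stack=$ S  input=read read read read $  — expand S ::= H
step 2: stack=$ H  input=read read read read $  — expand H ::= read read B
step 3: stack=$ B read read  input=read read read read $  — match read
step 4: stack=$ B read  input=read read read $  — match read
step 5: stack=$ B  input=read read $  — expand B ::= read read
step 6: stack=$ read read  input=read read $  — match read
Stack after step 6: $ read (top = read).

read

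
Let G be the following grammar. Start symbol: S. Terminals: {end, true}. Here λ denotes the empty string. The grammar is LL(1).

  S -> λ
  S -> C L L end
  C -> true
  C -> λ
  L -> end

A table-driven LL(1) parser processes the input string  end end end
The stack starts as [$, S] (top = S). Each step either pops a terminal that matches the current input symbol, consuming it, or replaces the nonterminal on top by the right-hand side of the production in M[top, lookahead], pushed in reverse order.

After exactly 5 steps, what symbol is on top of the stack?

     Stack        Input          Action
  1  $ S          end end end $  expand S -> C L L end
  2  $ end L L C  end end end $  expand C -> λ
  3  $ end L L    end end end $  expand L -> end
  4  $ end L end  end end end $  match end
  5  $ end L      end end $      expand L -> end
Stack after step 5: $ end end (top = end).

end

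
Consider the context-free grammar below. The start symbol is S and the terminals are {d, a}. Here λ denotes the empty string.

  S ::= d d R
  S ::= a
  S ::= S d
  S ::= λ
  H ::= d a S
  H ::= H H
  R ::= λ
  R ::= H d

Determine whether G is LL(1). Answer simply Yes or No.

FIRST(S) = {λ, a, d}
FIRST(H) = {d}
FIRST(R) = {λ, d}
FOLLOW(S) = {$, d}
FOLLOW(H) = {d}
FOLLOW(R) = {$, d}
Cell M[H, d] receives both H ::= d a S and H ::= H H — the grammar is not LL(1).

No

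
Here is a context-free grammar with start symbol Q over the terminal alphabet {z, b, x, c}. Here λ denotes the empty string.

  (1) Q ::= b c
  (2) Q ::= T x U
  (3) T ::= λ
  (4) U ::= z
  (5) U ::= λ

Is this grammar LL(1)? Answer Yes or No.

FIRST(Q) = {b, x}
FIRST(T) = {λ}
FIRST(U) = {λ, z}
FOLLOW(Q) = {$}
FOLLOW(T) = {x}
FOLLOW(U) = {$}
Each cell of M receives at most one production.

Yes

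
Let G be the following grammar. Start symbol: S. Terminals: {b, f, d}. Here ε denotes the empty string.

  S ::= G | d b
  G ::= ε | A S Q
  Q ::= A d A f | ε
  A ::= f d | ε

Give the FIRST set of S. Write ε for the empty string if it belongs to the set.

{ε, d, f}

FIRST(A) = {ε, f}
FIRST(Q) = {ε, d, f}  (via A d A f)
FIRST(S) = {ε, d, f}  (via G)
FIRST(G) = {ε, d, f}  (via A S Q)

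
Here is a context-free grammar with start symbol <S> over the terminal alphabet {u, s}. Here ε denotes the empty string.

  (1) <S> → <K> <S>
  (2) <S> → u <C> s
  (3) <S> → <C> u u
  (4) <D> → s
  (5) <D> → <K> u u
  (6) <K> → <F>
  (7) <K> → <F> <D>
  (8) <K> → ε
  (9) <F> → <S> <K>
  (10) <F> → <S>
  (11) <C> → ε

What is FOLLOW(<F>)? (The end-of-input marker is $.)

FIRST(<C>): from <C>→ε we get {ε}. So FIRST(<C>) = {ε}.
FIRST(<S>): from <S>→<K> <S> we get {u}; from <S>→u <C> s we get {u}; from <S>→<C> u u we get {u}. So FIRST(<S>) = {u}.
FIRST(<F>): from <F>→<S> <K> we get {u}; from <F>→<S> we get {u}. So FIRST(<F>) = {u}.
FIRST(<K>): from <K>→<F> we get {u}; from <K>→<F> <D> we get {u}; from <K>→ε we get {ε}. So FIRST(<K>) = {ε, u}.
FIRST(<D>): from <D>→s we get {s}; from <D>→<K> u u we get {u}. So FIRST(<D>) = {s, u}.
FOLLOW(<S>) includes $ since <S> is the start symbol.
FOLLOW(<C>): in <S>→u <C> s, <C> is followed by s with FIRST {s}; in <S>→<C> u u, <C> is followed by u u with FIRST {u}. Thus FOLLOW(<C>) = {s, u}.
FOLLOW(<S>): in <S>→<K> <S>, the suffix after <S> is empty (adds nothing new); in <F>→<S> <K>, <S> is followed by <K> with FIRST {ε, u}; in <F>→<S> <K>, the suffix after <S> is nullable, so FOLLOW(<S>) ⊇ FOLLOW(<F>) = {s, u}; in <F>→<S>, the suffix after <S> is empty, so FOLLOW(<S>) ⊇ FOLLOW(<F>) = {s, u}. Thus FOLLOW(<S>) = {$, s, u}.
FOLLOW(<D>): in <K>→<F> <D>, the suffix after <D> is empty, so FOLLOW(<D>) ⊇ FOLLOW(<K>) = {s, u}. Thus FOLLOW(<D>) = {s, u}.
FOLLOW(<K>): in <S>→<K> <S>, <K> is followed by <S> with FIRST {u}; in <D>→<K> u u, <K> is followed by u u with FIRST {u}; in <F>→<S> <K>, the suffix after <K> is empty, so FOLLOW(<K>) ⊇ FOLLOW(<F>) = {s, u}. Thus FOLLOW(<K>) = {s, u}.
FOLLOW(<F>): in <K>→<F>, the suffix after <F> is empty, so FOLLOW(<F>) ⊇ FOLLOW(<K>) = {s, u}; in <K>→<F> <D>, <F> is followed by <D> with FIRST {s, u}. Thus FOLLOW(<F>) = {s, u}.

{s, u}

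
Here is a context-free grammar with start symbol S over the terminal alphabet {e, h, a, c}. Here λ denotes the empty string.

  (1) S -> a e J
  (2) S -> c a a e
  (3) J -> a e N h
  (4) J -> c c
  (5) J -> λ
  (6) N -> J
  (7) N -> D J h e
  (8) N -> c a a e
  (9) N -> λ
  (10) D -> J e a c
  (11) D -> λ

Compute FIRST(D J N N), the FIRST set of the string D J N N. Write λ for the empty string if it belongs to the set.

FIRST(S): from S->a e J we get {a}; from S->c a a e we get {c}. So FIRST(S) = {a, c}.
FIRST(J): from J->a e N h we get {a}; from J->c c we get {c}; from J->λ we get {λ}. So FIRST(J) = {λ, a, c}.
FIRST(D): from D->J e a c we get {a, c, e}; from D->λ we get {λ}. So FIRST(D) = {λ, a, c, e}.
FIRST(N): from N->J we get {λ, a, c}; from N->D J h e we get {a, c, e, h}; from N->c a a e we get {c}; from N->λ we get {λ}. So FIRST(N) = {λ, a, c, e, h}.
FIRST(D J N N): take FIRST of each symbol in turn, carrying on past any symbol whose FIRST contains λ; result {λ, a, c, e, h}.

{λ, a, c, e, h}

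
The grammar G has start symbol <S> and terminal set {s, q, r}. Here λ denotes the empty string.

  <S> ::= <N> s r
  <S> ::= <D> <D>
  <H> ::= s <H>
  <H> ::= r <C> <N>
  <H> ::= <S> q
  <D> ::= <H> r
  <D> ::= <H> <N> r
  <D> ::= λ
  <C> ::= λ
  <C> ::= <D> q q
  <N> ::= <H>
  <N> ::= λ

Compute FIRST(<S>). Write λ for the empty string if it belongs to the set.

FIRST(<S>): from <S>::=<N> s r we get {q, r, s}; from <S>::=<D> <D> we get {λ, q, r, s}. So FIRST(<S>) = {λ, q, r, s}.
FIRST(<H>): from <H>::=s <H> we get {s}; from <H>::=r <C> <N> we get {r}; from <H>::=<S> q we get {q, r, s}. So FIRST(<H>) = {q, r, s}.
FIRST(<D>): from <D>::=<H> r we get {q, r, s}; from <D>::=<H> <N> r we get {q, r, s}; from <D>::=λ we get {λ}. So FIRST(<D>) = {λ, q, r, s}.
FIRST(<N>): from <N>::=<H> we get {q, r, s}; from <N>::=λ we get {λ}. So FIRST(<N>) = {λ, q, r, s}.
FIRST(<C>): from <C>::=λ we get {λ}; from <C>::=<D> q q we get {q, r, s}. So FIRST(<C>) = {λ, q, r, s}.

{λ, q, r, s}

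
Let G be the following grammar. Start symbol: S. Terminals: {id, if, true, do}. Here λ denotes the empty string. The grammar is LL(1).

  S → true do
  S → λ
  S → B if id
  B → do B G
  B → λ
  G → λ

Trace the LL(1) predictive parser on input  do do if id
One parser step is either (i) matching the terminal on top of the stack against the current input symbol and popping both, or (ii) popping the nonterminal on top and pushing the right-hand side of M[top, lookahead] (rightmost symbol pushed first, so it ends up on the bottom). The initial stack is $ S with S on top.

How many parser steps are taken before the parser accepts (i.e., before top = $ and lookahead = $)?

10

step 1: stack=$ S  input=do do if id $  — expand S → B if id
step 2: stack=$ id if B  input=do do if id $  — expand B → do B G
step 3: stack=$ id if G B do  input=do do if id $  — match do
step 4: stack=$ id if G B  input=do if id $  — expand B → do B G
step 5: stack=$ id if G G B do  input=do if id $  — match do
step 6: stack=$ id if G G B  input=if id $  — expand B → λ
step 7: stack=$ id if G G  input=if id $  — expand G → λ
step 8: stack=$ id if G  input=if id $  — expand G → λ
step 9: stack=$ id if  input=if id $  — match if
step 10: stack=$ id  input=id $  — match id
Accept reached after 10 steps.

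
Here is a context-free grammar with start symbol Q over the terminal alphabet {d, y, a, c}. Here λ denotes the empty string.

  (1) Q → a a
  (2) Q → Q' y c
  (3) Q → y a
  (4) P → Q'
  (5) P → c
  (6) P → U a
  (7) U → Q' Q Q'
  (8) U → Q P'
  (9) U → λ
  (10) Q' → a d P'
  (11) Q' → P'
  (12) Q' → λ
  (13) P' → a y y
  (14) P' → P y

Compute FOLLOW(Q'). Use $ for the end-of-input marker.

FIRST(Q) = {a, c, y}  (via Q' y c)
FIRST(P) = {λ, a, c, y}  (via Q', U a)
FIRST(P') = {a, c, y}  (via P y)
FIRST(Q') = {λ, a, c, y}  (via P')
FIRST(U) = {λ, a, c, y}  (via Q' Q Q', Q P')
FOLLOW(Q) includes $ since Q is the start symbol.
FOLLOW(P): in P'→P y, P is followed by y with FIRST {y}. Thus FOLLOW(P) = {y}.
FOLLOW(U): in P→U a, U is followed by a with FIRST {a}. Thus FOLLOW(U) = {a}.
FOLLOW(Q): in U→Q' Q Q', Q is followed by Q' with FIRST {λ, a, c, y}; in U→Q' Q Q', the suffix after Q is nullable, so FOLLOW(Q) ⊇ FOLLOW(U) = {a}; in U→Q P', Q is followed by P' with FIRST {a, c, y}. Thus FOLLOW(Q) = {$, a, c, y}.
FOLLOW(Q'): in Q→Q' y c, Q' is followed by y c with FIRST {y}; in P→Q', the suffix after Q' is empty, so FOLLOW(Q') ⊇ FOLLOW(P) = {y}; in U→Q' Q Q' (occurrence 1), Q' is followed by Q Q' with FIRST {a, c, y}; in U→Q' Q Q' (occurrence 2), the suffix after Q' is empty, so FOLLOW(Q') ⊇ FOLLOW(U) = {a}. Thus FOLLOW(Q') = {a, c, y}.
FOLLOW(P'): in U→Q P', the suffix after P' is empty, so FOLLOW(P') ⊇ FOLLOW(U) = {a}; in Q'→a d P', the suffix after P' is empty, so FOLLOW(P') ⊇ FOLLOW(Q') = {a, c, y}; in Q'→P', the suffix after P' is empty, so FOLLOW(P') ⊇ FOLLOW(Q') = {a, c, y}. Thus FOLLOW(P') = {a, c, y}.

{a, c, y}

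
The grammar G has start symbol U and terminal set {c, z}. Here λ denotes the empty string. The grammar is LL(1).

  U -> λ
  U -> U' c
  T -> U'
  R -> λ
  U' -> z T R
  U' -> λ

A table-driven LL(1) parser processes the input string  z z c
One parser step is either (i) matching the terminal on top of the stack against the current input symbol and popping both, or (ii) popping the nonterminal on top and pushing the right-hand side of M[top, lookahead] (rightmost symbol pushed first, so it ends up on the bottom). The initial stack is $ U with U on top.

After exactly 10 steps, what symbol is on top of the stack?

c

step 1: stack=$ U  input=z z c $  — expand U -> U' c
step 2: stack=$ c U'  input=z z c $  — expand U' -> z T R
step 3: stack=$ c R T z  input=z z c $  — match z
step 4: stack=$ c R T  input=z c $  — expand T -> U'
step 5: stack=$ c R U'  input=z c $  — expand U' -> z T R
step 6: stack=$ c R R T z  input=z c $  — match z
step 7: stack=$ c R R T  input=c $  — expand T -> U'
step 8: stack=$ c R R U'  input=c $  — expand U' -> λ
step 9: stack=$ c R R  input=c $  — expand R -> λ
step 10: stack=$ c R  input=c $  — expand R -> λ
Stack after step 10: $ c (top = c).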